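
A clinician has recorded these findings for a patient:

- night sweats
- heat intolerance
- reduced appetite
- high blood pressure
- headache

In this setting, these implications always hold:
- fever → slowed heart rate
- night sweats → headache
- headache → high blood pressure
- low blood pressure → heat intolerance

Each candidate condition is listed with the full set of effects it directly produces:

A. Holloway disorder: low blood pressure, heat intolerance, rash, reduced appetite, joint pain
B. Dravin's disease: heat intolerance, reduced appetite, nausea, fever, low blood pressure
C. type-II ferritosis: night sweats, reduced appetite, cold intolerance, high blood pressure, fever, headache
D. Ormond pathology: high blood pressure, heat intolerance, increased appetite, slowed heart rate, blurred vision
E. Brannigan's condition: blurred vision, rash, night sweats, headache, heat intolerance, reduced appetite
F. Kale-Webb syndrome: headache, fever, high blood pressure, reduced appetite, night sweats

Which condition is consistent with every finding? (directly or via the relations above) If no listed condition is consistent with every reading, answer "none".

For each candidate, compare predicted effects to what was observed:
(A) Holloway disorder — night sweats ✗; heat intolerance ✓; reduced appetite ✓; high blood pressure ✗; headache ✗
(B) Dravin's disease — night sweats ✗; heat intolerance ✓; reduced appetite ✓; high blood pressure ✗; headache ✗
(C) type-II ferritosis — fails on heat intolerance (predicts cold intolerance, not heat intolerance)
(D) Ormond pathology — night sweats ✗; heat intolerance ✓; reduced appetite ✗; high blood pressure ✓; headache ✗
(E) Brannigan's condition — night sweats ✓; heat intolerance ✓; reduced appetite ✓; high blood pressure ✓ (via headache → high blood pressure); headache ✓
(F) Kale-Webb syndrome — night sweats ✓; heat intolerance ✗; reduced appetite ✓; high blood pressure ✓; headache ✓
(E) is the only candidate with no mismatches.

E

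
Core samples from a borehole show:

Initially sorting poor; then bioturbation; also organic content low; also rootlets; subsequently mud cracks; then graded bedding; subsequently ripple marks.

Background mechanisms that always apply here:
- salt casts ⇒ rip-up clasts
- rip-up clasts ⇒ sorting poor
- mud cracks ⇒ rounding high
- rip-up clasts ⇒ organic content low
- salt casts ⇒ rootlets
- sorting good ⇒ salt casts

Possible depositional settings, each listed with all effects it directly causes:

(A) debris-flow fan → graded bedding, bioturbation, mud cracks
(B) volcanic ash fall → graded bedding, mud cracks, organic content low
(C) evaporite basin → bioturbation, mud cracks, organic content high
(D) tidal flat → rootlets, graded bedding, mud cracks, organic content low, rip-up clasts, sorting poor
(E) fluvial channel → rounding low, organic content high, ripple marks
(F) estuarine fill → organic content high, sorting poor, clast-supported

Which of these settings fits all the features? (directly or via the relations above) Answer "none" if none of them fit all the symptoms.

Checking each candidate against the observations:
(A) debris-flow fan — does not account for sorting poor, organic content low, rootlets, ripple marks
(B) volcanic ash fall — sorting poor miss; bioturbation miss; organic content low match; rootlets miss; mud cracks match; graded bedding match; ripple marks miss
(C) evaporite basin — sorting poor miss; bioturbation match; organic content low miss; rootlets miss; mud cracks match; graded bedding miss; ripple marks miss
(D) tidal flat — sorting poor match; bioturbation miss; organic content low match; rootlets match; mud cracks match; graded bedding match; ripple marks miss
(E) fluvial channel — fails on sorting poor, bioturbation, organic content low, rootlets, mud cracks, graded bedding (predicts organic content high, not organic content low)
(F) estuarine fill — sorting poor match; bioturbation miss; organic content low miss; rootlets miss; mud cracks miss; graded bedding miss; ripple marks miss
Every candidate fails on at least one observation.

none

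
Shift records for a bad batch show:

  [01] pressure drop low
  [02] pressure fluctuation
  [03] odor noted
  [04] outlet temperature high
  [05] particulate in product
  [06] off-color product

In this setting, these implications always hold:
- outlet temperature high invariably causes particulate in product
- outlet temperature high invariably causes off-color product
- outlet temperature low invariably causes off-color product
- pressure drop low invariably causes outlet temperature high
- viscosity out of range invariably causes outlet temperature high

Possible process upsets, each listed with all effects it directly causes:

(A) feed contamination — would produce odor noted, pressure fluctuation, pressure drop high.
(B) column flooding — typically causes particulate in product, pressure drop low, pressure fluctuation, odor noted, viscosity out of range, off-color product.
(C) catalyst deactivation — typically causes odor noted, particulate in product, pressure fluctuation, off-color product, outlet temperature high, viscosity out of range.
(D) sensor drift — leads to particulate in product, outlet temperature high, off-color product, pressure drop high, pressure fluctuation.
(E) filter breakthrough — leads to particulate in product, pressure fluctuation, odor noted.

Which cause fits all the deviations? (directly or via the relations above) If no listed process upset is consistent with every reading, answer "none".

For each candidate, compare predicted effects to what was observed:
(A) feed contamination — fails on pressure drop low, outlet temperature high, particulate in product, off-color product (predicts pressure drop high, not pressure drop low)
(B) column flooding — pressure drop low yes; pressure fluctuation yes; odor noted yes; outlet temperature high yes (through pressure drop low → outlet temperature high); particulate in product yes; off-color product yes
(C) catalyst deactivation — does not account for pressure drop low
(D) sensor drift — pressure drop low NO; pressure fluctuation yes; odor noted NO; outlet temperature high yes; particulate in product yes; off-color product yes
(E) filter breakthrough — does not account for pressure drop low, outlet temperature high, off-color product
(B) alone accounts for all the evidence.

B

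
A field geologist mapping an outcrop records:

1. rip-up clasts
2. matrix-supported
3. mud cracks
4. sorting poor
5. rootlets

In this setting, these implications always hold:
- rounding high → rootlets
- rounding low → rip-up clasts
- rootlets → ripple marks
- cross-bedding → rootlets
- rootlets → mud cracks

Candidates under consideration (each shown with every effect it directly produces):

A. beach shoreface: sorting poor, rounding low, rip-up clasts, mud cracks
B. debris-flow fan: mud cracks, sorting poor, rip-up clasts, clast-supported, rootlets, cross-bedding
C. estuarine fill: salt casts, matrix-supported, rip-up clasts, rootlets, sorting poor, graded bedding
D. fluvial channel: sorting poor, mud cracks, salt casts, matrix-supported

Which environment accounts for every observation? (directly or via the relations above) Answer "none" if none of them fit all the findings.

C

For each candidate, compare predicted effects to what was observed:
(A) beach shoreface — does not account for matrix-supported, rootlets
(B) debris-flow fan — fails on matrix-supported (predicts clast-supported, not matrix-supported)
(C) estuarine fill — rip-up clasts +; matrix-supported +; mud cracks + (by rootlets → mud cracks); sorting poor +; rootlets +
(D) fluvial channel — does not account for rip-up clasts, rootlets
(C) alone accounts for all the evidence.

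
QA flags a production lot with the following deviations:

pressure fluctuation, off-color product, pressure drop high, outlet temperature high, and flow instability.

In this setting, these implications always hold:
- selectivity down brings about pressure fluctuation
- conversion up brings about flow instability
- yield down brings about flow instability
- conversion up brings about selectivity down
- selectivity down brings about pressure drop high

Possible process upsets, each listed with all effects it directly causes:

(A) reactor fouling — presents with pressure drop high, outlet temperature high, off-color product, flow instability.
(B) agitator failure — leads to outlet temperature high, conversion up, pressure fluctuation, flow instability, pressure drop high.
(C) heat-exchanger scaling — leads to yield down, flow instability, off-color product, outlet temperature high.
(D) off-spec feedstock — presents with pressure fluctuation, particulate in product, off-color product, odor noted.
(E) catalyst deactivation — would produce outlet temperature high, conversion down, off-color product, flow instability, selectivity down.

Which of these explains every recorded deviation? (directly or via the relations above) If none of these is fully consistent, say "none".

E

Checking each candidate against the observations:
(A) reactor fouling — pressure fluctuation -; off-color product +; pressure drop high +; outlet temperature high +; flow instability +
(B) agitator failure — does not account for off-color product
(C) heat-exchanger scaling — does not account for pressure fluctuation, pressure drop high
(D) off-spec feedstock — pressure fluctuation +; off-color product +; pressure drop high -; outlet temperature high -; flow instability -
(E) catalyst deactivation — accounts for every observation (pressure fluctuation via selectivity down → pressure fluctuation)
(E) alone accounts for all the evidence.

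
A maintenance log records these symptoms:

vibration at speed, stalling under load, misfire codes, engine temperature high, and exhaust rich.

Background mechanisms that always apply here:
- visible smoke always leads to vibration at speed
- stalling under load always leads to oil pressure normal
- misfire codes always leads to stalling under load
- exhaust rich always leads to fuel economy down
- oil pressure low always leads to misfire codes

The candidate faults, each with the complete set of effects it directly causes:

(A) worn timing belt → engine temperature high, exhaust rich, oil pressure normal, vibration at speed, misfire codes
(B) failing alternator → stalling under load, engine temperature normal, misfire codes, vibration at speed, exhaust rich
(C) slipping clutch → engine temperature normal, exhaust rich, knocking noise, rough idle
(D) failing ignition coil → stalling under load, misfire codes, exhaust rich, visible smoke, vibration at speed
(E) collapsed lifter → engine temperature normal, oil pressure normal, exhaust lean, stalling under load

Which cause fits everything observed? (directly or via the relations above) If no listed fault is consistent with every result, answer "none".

Checking each candidate against the observations:
(A) worn timing belt — vibration at speed +; stalling under load + (by misfire codes → stalling under load); misfire codes +; engine temperature high +; exhaust rich +
(B) failing alternator — fails on engine temperature high (predicts engine temperature normal, not engine temperature high)
(C) slipping clutch — vibration at speed -; stalling under load -; misfire codes -; engine temperature high -; exhaust rich +
(D) failing ignition coil — does not account for engine temperature high
(E) collapsed lifter — vibration at speed -; stalling under load +; misfire codes -; engine temperature high -; exhaust rich -
Only (A) is consistent with every observation.

A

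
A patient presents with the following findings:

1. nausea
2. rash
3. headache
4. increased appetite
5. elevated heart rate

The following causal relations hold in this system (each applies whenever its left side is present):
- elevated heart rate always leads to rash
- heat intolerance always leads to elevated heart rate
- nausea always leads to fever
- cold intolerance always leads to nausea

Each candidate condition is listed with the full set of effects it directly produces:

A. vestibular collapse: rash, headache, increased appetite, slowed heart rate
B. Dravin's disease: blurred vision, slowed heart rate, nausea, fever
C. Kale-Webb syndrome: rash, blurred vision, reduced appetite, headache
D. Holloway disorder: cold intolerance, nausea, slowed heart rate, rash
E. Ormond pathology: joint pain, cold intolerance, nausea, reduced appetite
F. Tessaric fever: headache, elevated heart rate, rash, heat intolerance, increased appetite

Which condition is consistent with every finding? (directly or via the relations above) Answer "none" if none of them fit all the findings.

none

Per-candidate check:
(A) vestibular collapse — nausea miss; rash match; headache match; increased appetite match; elevated heart rate miss
(B) Dravin's disease — fails on rash, headache, increased appetite, elevated heart rate (predicts slowed heart rate, not elevated heart rate)
(C) Kale-Webb syndrome — fails on nausea, increased appetite, elevated heart rate (predicts reduced appetite, not increased appetite)
(D) Holloway disorder — fails on headache, increased appetite, elevated heart rate (predicts slowed heart rate, not elevated heart rate)
(E) Ormond pathology — fails on rash, headache, increased appetite, elevated heart rate (predicts reduced appetite, not increased appetite)
(F) Tessaric fever — nausea miss; rash match; headache match; increased appetite match; elevated heart rate match
None of the listed candidates fits everything.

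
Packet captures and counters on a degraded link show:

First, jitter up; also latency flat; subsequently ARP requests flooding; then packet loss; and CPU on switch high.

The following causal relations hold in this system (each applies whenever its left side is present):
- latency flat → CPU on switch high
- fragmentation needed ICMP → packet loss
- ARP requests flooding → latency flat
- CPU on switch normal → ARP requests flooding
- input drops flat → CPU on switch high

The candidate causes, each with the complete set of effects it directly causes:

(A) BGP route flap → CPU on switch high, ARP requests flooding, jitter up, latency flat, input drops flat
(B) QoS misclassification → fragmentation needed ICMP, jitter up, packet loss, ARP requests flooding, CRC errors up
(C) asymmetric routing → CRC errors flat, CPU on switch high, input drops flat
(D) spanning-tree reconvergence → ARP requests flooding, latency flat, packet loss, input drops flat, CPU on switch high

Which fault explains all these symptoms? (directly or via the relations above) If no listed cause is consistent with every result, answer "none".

For each candidate, compare predicted effects to what was observed:
(A) BGP route flap — jitter up +; latency flat +; ARP requests flooding +; packet loss -; CPU on switch high +
(B) QoS misclassification — accounts for every observation (latency flat through ARP requests flooding → latency flat)
(C) asymmetric routing — does not account for jitter up, latency flat, ARP requests flooding, packet loss
(D) spanning-tree reconvergence — jitter up -; latency flat +; ARP requests flooding +; packet loss +; CPU on switch high +
(B) is the only candidate with no mismatches.

B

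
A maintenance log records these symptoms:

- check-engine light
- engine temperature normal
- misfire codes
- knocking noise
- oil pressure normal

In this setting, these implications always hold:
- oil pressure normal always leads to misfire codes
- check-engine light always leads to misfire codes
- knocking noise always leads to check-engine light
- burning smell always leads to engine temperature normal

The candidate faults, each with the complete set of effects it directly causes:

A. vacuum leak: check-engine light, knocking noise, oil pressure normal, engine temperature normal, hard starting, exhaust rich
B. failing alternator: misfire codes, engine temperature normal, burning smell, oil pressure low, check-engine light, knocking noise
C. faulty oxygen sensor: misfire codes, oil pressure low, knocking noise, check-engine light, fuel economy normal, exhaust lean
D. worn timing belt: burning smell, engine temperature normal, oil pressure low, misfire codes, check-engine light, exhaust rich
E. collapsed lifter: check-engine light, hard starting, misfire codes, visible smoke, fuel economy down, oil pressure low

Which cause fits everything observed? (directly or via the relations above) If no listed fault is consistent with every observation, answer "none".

Testing each hypothesis:
(A) vacuum leak — accounts for every observation (misfire codes via check-engine light → misfire codes)
(B) failing alternator — check-engine light +; engine temperature normal +; misfire codes +; knocking noise +; oil pressure normal -
(C) faulty oxygen sensor — fails on engine temperature normal, oil pressure normal (predicts oil pressure low, not oil pressure normal)
(D) worn timing belt — fails on knocking noise, oil pressure normal (predicts oil pressure low, not oil pressure normal)
(E) collapsed lifter — check-engine light +; engine temperature normal -; misfire codes +; knocking noise -; oil pressure normal -
(A) alone accounts for all the evidence.

A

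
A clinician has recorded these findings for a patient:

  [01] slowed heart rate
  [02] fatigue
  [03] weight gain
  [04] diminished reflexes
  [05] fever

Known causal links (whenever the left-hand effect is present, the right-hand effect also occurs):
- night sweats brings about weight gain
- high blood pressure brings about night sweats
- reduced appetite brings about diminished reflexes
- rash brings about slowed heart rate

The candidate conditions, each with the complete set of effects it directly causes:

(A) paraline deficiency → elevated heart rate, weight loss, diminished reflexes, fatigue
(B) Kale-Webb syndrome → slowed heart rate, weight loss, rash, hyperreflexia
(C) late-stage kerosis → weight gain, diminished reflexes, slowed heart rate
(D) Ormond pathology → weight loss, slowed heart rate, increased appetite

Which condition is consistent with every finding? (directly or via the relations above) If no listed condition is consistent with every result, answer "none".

Testing each hypothesis:
(A) paraline deficiency — slowed heart rate NO; fatigue yes; weight gain NO; diminished reflexes yes; fever NO
(B) Kale-Webb syndrome — fails on fatigue, weight gain, diminished reflexes, fever (predicts weight loss, not weight gain; predicts hyperreflexia, not diminished reflexes)
(C) late-stage kerosis — does not account for fatigue, fever
(D) Ormond pathology — slowed heart rate yes; fatigue NO; weight gain NO; diminished reflexes NO; fever NO
No candidate is consistent with all observations.

none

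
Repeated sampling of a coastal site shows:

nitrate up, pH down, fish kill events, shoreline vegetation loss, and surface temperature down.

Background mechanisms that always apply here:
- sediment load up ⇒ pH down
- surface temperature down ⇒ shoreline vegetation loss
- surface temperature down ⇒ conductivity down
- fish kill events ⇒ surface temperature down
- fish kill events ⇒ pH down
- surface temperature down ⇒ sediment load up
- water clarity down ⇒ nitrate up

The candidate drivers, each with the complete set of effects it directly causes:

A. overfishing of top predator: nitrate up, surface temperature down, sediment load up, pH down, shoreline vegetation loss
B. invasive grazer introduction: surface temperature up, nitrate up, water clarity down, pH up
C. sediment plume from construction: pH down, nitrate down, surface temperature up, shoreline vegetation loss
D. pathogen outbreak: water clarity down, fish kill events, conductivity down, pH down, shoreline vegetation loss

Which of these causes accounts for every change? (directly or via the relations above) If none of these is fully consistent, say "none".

D

Per-candidate check:
(A) overfishing of top predator — does not account for fish kill events
(B) invasive grazer introduction — nitrate up yes; pH down NO; fish kill events NO; shoreline vegetation loss NO; surface temperature down NO
(C) sediment plume from construction — nitrate up NO; pH down yes; fish kill events NO; shoreline vegetation loss yes; surface temperature down NO
(D) pathogen outbreak — nitrate up yes (through water clarity down → nitrate up); pH down yes; fish kill events yes; shoreline vegetation loss yes; surface temperature down yes (through fish kill events → surface temperature down)
(D) is the only candidate with no mismatches.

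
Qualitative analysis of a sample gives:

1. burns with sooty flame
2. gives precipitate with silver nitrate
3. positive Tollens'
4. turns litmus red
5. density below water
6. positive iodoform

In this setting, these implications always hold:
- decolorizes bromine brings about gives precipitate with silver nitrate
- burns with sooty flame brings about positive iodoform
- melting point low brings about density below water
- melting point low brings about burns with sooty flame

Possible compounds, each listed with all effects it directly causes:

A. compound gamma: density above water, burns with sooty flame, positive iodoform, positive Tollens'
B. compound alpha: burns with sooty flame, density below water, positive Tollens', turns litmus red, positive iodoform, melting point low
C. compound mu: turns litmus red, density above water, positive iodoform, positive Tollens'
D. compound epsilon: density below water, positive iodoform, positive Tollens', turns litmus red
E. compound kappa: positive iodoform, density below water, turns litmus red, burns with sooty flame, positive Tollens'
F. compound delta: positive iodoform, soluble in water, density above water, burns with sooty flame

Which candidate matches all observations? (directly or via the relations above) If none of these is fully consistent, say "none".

none

Checking each candidate against the observations:
(A) compound gamma — burns with sooty flame ✓; gives precipitate with silver nitrate ✗; positive Tollens' ✓; turns litmus red ✗; density below water ✗; positive iodoform ✓
(B) compound alpha — does not account for gives precipitate with silver nitrate
(C) compound mu — fails on burns with sooty flame, gives precipitate with silver nitrate, density below water (predicts density above water, not density below water)
(D) compound epsilon — does not account for burns with sooty flame, gives precipitate with silver nitrate
(E) compound kappa — burns with sooty flame ✓; gives precipitate with silver nitrate ✗; positive Tollens' ✓; turns litmus red ✓; density below water ✓; positive iodoform ✓
(F) compound delta — burns with sooty flame ✓; gives precipitate with silver nitrate ✗; positive Tollens' ✗; turns litmus red ✗; density below water ✗; positive iodoform ✓
None of the listed candidates fits everything.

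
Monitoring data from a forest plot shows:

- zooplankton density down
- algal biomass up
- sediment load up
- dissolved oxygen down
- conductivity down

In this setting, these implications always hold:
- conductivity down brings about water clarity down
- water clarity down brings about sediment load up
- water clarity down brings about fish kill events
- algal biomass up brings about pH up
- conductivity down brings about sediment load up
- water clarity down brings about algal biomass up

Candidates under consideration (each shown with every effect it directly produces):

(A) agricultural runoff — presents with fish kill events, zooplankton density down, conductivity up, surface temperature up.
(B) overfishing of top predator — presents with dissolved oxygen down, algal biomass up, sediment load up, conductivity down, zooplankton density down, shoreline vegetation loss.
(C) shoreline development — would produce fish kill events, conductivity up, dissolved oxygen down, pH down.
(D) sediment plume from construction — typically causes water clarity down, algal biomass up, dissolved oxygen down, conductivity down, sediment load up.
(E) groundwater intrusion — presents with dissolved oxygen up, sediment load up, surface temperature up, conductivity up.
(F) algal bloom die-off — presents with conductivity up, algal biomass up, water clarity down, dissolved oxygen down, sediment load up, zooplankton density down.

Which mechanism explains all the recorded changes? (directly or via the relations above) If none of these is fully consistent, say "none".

B

For each candidate, compare predicted effects to what was observed:
(A) agricultural runoff — zooplankton density down +; algal biomass up -; sediment load up -; dissolved oxygen down -; conductivity down -
(B) overfishing of top predator — zooplankton density down +; algal biomass up +; sediment load up +; dissolved oxygen down +; conductivity down +
(C) shoreline development — zooplankton density down -; algal biomass up -; sediment load up -; dissolved oxygen down +; conductivity down -
(D) sediment plume from construction — zooplankton density down -; algal biomass up +; sediment load up +; dissolved oxygen down +; conductivity down +
(E) groundwater intrusion — fails on zooplankton density down, algal biomass up, dissolved oxygen down, conductivity down (predicts dissolved oxygen up, not dissolved oxygen down; predicts conductivity up, not conductivity down)
(F) algal bloom die-off — zooplankton density down +; algal biomass up +; sediment load up +; dissolved oxygen down +; conductivity down -
Only (B) is consistent with every observation.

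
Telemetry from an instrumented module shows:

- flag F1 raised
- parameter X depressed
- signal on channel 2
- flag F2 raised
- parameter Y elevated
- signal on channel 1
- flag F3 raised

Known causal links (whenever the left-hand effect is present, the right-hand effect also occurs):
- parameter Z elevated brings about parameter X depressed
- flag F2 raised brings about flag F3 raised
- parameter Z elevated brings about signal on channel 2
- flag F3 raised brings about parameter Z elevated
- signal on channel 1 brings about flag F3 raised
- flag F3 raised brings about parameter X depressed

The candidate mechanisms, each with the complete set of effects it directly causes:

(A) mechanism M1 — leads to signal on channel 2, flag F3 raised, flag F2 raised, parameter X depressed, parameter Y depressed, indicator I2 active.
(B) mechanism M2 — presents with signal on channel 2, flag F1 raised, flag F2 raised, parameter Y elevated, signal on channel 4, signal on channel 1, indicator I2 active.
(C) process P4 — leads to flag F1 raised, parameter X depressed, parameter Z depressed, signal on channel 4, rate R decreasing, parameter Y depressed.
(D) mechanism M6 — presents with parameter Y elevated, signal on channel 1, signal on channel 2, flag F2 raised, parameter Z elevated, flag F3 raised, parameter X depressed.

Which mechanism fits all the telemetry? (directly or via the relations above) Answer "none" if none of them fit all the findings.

B

Per-candidate check:
(A) mechanism M1 — flag F1 raised miss; parameter X depressed match; signal on channel 2 match; flag F2 raised match; parameter Y elevated miss; signal on channel 1 miss; flag F3 raised match
(B) mechanism M2 — flag F1 raised match; parameter X depressed match (via flag F2 raised → flag F3 raised → parameter X depressed); signal on channel 2 match; flag F2 raised match; parameter Y elevated match; signal on channel 1 match; flag F3 raised match (via flag F2 raised → flag F3 raised)
(C) process P4 — fails on signal on channel 2, flag F2 raised, parameter Y elevated, signal on channel 1, flag F3 raised (predicts parameter Y depressed, not parameter Y elevated)
(D) mechanism M6 — does not account for flag F1 raised
Only (B) is consistent with every observation.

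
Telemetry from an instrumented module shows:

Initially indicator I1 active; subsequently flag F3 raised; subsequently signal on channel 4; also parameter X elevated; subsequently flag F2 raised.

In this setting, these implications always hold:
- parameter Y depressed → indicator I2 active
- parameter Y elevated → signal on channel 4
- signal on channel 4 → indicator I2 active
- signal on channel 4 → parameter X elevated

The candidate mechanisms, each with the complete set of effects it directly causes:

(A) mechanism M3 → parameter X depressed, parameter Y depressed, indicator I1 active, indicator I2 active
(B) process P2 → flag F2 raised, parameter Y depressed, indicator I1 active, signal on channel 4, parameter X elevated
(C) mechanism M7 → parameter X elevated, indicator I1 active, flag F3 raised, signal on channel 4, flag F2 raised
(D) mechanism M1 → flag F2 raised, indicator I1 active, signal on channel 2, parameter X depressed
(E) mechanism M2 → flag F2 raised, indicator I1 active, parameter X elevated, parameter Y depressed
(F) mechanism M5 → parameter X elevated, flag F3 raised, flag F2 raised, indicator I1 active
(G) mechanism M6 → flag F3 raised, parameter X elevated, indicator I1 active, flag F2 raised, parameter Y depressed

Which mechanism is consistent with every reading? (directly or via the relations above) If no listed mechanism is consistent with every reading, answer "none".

For each candidate, compare predicted effects to what was observed:
(A) mechanism M3 — indicator I1 active yes; flag F3 raised NO; signal on channel 4 NO; parameter X elevated NO; flag F2 raised NO
(B) process P2 — does not account for flag F3 raised
(C) mechanism M7 — indicator I1 active yes; flag F3 raised yes; signal on channel 4 yes; parameter X elevated yes; flag F2 raised yes
(D) mechanism M1 — fails on flag F3 raised, signal on channel 4, parameter X elevated (predicts parameter X depressed, not parameter X elevated)
(E) mechanism M2 — does not account for flag F3 raised, signal on channel 4
(F) mechanism M5 — does not account for signal on channel 4
(G) mechanism M6 — does not account for signal on channel 4
(C) is the only candidate with no mismatches.

C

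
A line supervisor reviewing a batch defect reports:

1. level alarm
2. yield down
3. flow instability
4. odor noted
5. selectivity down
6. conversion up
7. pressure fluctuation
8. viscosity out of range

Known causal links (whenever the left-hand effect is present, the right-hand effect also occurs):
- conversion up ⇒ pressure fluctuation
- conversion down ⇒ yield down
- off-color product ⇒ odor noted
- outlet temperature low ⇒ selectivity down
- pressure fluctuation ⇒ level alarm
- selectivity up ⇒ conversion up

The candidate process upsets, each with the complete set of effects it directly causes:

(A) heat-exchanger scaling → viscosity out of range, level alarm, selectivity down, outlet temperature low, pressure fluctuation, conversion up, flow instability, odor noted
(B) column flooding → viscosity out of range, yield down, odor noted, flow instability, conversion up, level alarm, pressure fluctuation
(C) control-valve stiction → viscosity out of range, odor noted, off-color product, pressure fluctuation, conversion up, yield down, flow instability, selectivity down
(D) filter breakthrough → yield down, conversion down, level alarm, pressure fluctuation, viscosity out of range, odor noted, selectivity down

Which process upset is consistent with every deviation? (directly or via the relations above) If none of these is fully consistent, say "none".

C

Checking each candidate against the observations:
(A) heat-exchanger scaling — does not account for yield down
(B) column flooding — does not account for selectivity down
(C) control-valve stiction — level alarm + (by pressure fluctuation → level alarm); yield down +; flow instability +; odor noted +; selectivity down +; conversion up +; pressure fluctuation +; viscosity out of range +
(D) filter breakthrough — level alarm +; yield down +; flow instability -; odor noted +; selectivity down +; conversion up -; pressure fluctuation +; viscosity out of range +
(C) is the only candidate with no mismatches.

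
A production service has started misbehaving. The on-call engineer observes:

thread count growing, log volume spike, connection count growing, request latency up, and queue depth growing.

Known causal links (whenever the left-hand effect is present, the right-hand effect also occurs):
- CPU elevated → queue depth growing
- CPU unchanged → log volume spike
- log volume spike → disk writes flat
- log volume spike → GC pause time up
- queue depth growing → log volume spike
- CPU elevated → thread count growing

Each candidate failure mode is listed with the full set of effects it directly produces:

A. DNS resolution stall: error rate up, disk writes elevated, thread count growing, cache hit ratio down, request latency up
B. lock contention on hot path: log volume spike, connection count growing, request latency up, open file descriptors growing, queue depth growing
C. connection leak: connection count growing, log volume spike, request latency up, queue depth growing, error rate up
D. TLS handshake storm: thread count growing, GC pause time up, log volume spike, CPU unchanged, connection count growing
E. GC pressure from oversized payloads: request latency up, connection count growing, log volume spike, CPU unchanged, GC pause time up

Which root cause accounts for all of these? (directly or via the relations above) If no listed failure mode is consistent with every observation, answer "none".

Testing each hypothesis:
(A) DNS resolution stall — thread count growing match; log volume spike miss; connection count growing miss; request latency up match; queue depth growing miss
(B) lock contention on hot path — thread count growing miss; log volume spike match; connection count growing match; request latency up match; queue depth growing match
(C) connection leak — does not account for thread count growing
(D) TLS handshake storm — does not account for request latency up, queue depth growing
(E) GC pressure from oversized payloads — does not account for thread count growing, queue depth growing
No candidate is consistent with all observations.

none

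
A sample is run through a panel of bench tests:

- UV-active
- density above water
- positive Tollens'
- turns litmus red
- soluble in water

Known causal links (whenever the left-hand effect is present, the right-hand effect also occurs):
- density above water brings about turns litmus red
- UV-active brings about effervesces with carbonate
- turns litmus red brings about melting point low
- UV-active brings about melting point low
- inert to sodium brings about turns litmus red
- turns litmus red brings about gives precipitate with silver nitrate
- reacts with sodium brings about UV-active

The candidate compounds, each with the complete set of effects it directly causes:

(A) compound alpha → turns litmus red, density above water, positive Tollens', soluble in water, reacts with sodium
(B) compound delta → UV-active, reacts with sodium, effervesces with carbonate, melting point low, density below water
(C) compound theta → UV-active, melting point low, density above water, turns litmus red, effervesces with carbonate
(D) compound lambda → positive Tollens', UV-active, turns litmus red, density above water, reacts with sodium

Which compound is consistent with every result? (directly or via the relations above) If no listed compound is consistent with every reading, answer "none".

For each candidate, compare predicted effects to what was observed:
(A) compound alpha — UV-active yes (through reacts with sodium → UV-active); density above water yes; positive Tollens' yes; turns litmus red yes; soluble in water yes
(B) compound delta — UV-active yes; density above water NO; positive Tollens' NO; turns litmus red NO; soluble in water NO
(C) compound theta — UV-active yes; density above water yes; positive Tollens' NO; turns litmus red yes; soluble in water NO
(D) compound lambda — UV-active yes; density above water yes; positive Tollens' yes; turns litmus red yes; soluble in water NO
(A) alone accounts for all the evidence.

A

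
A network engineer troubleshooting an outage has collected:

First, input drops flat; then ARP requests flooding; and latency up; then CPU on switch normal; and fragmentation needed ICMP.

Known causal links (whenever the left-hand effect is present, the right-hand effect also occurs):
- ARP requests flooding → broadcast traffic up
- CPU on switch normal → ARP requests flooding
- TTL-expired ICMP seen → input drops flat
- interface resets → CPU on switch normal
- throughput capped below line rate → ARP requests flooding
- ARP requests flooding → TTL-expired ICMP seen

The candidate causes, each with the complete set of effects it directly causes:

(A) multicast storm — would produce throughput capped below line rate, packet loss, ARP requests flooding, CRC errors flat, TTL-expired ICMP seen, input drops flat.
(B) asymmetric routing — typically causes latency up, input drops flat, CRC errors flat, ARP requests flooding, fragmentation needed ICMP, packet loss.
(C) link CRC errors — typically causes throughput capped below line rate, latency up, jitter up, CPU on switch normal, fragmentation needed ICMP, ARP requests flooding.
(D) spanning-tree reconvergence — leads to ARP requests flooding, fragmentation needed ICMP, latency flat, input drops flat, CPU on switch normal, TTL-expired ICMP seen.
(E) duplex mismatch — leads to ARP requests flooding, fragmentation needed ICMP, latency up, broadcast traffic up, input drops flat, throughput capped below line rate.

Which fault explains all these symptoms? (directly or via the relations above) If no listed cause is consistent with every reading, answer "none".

Testing each hypothesis:
(A) multicast storm — input drops flat match; ARP requests flooding match; latency up miss; CPU on switch normal miss; fragmentation needed ICMP miss
(B) asymmetric routing — input drops flat match; ARP requests flooding match; latency up match; CPU on switch normal miss; fragmentation needed ICMP match
(C) link CRC errors — accounts for every observation (input drops flat through ARP requests flooding → TTL-expired ICMP seen → input drops flat)
(D) spanning-tree reconvergence — fails on latency up (predicts latency flat, not latency up)
(E) duplex mismatch — does not account for CPU on switch normal
Only (C) is consistent with every observation.

C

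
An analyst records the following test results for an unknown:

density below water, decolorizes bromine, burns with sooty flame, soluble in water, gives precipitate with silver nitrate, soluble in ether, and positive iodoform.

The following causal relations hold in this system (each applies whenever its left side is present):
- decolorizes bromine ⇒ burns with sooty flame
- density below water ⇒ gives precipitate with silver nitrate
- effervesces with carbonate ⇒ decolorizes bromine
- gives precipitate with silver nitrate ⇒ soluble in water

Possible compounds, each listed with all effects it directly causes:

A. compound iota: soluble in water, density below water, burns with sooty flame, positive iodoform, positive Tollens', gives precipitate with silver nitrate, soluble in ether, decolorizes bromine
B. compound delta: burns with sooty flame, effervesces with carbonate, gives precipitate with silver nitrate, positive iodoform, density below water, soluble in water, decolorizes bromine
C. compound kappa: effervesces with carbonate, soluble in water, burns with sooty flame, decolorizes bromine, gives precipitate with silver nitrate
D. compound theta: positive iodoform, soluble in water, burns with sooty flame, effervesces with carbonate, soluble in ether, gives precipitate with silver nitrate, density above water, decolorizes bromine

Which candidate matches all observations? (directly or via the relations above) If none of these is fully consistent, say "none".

A

Checking each candidate against the observations:
(A) compound iota — accounts for every observation
(B) compound delta — does not account for soluble in ether
(C) compound kappa — does not account for density below water, soluble in ether, positive iodoform
(D) compound theta — fails on density below water (predicts density above water, not density below water)
Only (A) is consistent with every observation.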